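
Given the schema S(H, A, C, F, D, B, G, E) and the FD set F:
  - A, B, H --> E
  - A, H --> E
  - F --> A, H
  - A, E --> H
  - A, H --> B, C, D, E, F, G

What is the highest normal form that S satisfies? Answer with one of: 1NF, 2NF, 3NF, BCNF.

Candidate keys: {A, E}, {A, H}, {F}. Prime attributes: {A, E, F, H}.
Each dependency's left side is a superkey — BCNF holds.

BCNF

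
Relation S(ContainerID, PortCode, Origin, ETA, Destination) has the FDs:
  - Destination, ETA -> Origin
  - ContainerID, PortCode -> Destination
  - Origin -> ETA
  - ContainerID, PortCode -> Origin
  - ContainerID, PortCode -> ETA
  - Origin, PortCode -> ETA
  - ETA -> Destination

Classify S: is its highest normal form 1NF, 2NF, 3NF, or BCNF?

Candidate key: {ContainerID, PortCode}. Prime attributes: {ContainerID, PortCode}.
Destination, ETA -> Origin: {Destination, ETA}⁺ = {Destination, ETA, Origin}, which is not all of the attributes, so the left side is not a superkey — BCNF is violated.
Destination, ETA -> Origin has non-prime {Origin} on the right and a non-superkey on the left, so 3NF fails.
No non-prime attribute depends on a proper subset of any candidate key, so 2NF holds.

2NF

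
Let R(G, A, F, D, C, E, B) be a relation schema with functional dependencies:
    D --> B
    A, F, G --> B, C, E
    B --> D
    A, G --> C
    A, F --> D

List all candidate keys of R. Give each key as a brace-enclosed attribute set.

{A, F, G}

Attributes never on any right-hand side: {A, F, G} — every candidate key must contain all of them.
{A, F, G}⁺ = {A, B, C, D, E, F, G}, which is every attribute, so {A, F, G} is a candidate key.
No other minimal set has full closure, so this is the only candidate key.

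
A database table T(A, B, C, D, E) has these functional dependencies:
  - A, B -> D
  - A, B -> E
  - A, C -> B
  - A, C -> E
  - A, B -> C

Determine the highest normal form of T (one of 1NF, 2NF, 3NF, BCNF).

Candidate keys: {A, B}, {A, C}. Prime attributes: {A, B, C}.
The left-hand side of every FD is a superkey, so BCNF is satisfied.

BCNF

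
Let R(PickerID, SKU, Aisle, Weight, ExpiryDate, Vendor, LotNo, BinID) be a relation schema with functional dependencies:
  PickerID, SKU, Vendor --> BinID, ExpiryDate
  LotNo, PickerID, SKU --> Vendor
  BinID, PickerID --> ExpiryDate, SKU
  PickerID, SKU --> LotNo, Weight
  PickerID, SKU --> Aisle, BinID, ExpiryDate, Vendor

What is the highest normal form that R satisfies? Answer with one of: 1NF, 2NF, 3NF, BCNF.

Candidate keys: {BinID, PickerID}, {PickerID, SKU}. Prime attributes: {BinID, PickerID, SKU}.
The left-hand side of every FD is a superkey, so BCNF is satisfied.

BCNF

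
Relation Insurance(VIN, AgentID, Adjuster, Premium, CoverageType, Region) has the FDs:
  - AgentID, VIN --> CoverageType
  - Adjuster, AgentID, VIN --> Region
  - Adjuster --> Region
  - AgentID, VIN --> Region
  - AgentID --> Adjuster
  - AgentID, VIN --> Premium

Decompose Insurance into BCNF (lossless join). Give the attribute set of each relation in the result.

{Adjuster, AgentID}; {Adjuster, Region}; {AgentID, CoverageType, Premium, VIN}

Candidate key of the original relation: {AgentID, VIN}.
Within {Adjuster, AgentID, CoverageType, Premium, Region, VIN}: {Adjuster}⁺ ∩ {Adjuster, AgentID, CoverageType, Premium, Region, VIN} = {Adjuster, Region}, not the whole set, so Adjuster --> Region violates BCNF; decompose into {Adjuster, Region} and {Adjuster, AgentID, CoverageType, Premium, VIN}.
{Adjuster, Region}: every determinant is a superkey — BCNF.
Within {Adjuster, AgentID, CoverageType, Premium, VIN}: {AgentID}⁺ ∩ {Adjuster, AgentID, CoverageType, Premium, VIN} = {Adjuster, AgentID}, not the whole set, so AgentID --> Adjuster violates BCNF; decompose into {Adjuster, AgentID} and {AgentID, CoverageType, Premium, VIN}.
{Adjuster, AgentID}: every determinant is a superkey — BCNF.
{AgentID, CoverageType, Premium, VIN}: every determinant is a superkey — BCNF.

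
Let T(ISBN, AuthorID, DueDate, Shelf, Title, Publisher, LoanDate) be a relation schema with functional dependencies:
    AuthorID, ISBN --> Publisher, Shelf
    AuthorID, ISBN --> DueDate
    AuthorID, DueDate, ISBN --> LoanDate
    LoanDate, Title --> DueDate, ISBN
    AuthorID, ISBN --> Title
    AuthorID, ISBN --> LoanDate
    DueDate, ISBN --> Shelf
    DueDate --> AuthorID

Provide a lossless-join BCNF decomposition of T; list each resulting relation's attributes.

Candidate keys of the original relation: {AuthorID, ISBN}, {DueDate, ISBN}, {LoanDate, Title}.
In {AuthorID, DueDate, ISBN, LoanDate, Publisher, Shelf, Title}, {DueDate} is not a superkey ({DueDate}⁺ restricted to this set is {AuthorID, DueDate}), so split on DueDate --> AuthorID into {AuthorID, DueDate} and {DueDate, ISBN, LoanDate, Publisher, Shelf, Title}.
{AuthorID, DueDate} is in BCNF.
{DueDate, ISBN, LoanDate, Publisher, Shelf, Title} is in BCNF.

{AuthorID, DueDate}; {DueDate, ISBN, LoanDate, Publisher, Shelf, Title}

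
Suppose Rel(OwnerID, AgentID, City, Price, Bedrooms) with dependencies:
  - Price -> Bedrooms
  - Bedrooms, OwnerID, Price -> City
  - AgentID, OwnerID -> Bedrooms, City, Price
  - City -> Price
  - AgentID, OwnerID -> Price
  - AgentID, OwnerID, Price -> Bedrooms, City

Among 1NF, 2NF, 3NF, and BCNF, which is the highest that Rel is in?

2NF

Candidate key: {AgentID, OwnerID}. Prime attributes: {AgentID, OwnerID}.
Price -> Bedrooms: {Price}⁺ = {Bedrooms, Price}, which is not all of the attributes, so the left side is not a superkey — BCNF is violated.
Price -> Bedrooms has non-prime {Bedrooms} on the right and a non-superkey on the left, so 3NF fails.
No non-prime attribute depends on a proper subset of any candidate key, so 2NF holds.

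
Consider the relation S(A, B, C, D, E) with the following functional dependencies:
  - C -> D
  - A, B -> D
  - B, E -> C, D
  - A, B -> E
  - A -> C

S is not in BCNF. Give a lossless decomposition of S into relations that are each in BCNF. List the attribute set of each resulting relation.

{A, B, E}; {B, C, E}; {C, D}

Candidate key of the original relation: {A, B}.
In {A, B, C, D, E}, {C} is not a superkey ({C}⁺ restricted to this set is {C, D}), so split on C -> D into {C, D} and {A, B, C, E}.
{C, D}: every determinant is a superkey — BCNF.
In {A, B, C, E}, {B, E} is not a superkey ({B, E}⁺ restricted to this set is {B, C, E}), so split on B, E -> C into {B, C, E} and {A, B, E}.
{B, C, E}: every determinant is a superkey — BCNF.
{A, B, E}: every determinant is a superkey — BCNF.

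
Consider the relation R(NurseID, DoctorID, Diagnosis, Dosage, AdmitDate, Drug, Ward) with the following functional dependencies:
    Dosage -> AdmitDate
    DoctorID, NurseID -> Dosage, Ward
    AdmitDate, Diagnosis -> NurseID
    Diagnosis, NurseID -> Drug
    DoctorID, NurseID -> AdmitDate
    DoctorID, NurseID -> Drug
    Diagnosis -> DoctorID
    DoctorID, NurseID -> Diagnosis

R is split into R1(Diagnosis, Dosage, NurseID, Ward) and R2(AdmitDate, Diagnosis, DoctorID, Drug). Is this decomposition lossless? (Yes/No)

No

Common attributes: {Diagnosis}; their closure is {Diagnosis, DoctorID}.
The closure covers neither R1 nor R2 entirely; the join is not lossless.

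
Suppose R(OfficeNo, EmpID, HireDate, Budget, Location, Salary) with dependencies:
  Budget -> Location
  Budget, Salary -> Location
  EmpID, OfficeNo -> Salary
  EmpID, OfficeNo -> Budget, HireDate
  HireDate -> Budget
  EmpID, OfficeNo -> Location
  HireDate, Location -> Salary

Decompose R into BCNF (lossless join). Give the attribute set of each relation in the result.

{Budget, HireDate, Salary}; {Budget, Location}; {EmpID, HireDate, OfficeNo}

Candidate key of the original relation: {EmpID, OfficeNo}.
{Budget, EmpID, HireDate, Location, OfficeNo, Salary}: {Budget} determines {Budget, Location} here but is not a superkey — split on Budget -> Location, giving {Budget, Location} and {Budget, EmpID, HireDate, OfficeNo, Salary}.
{Budget, Location} is in BCNF.
{Budget, EmpID, HireDate, OfficeNo, Salary}: {HireDate} determines {Budget, HireDate, Salary} here but is not a superkey — split on HireDate -> Budget, Salary, giving {Budget, HireDate, Salary} and {EmpID, HireDate, OfficeNo}.
{Budget, HireDate, Salary} is in BCNF.
{EmpID, HireDate, OfficeNo} is in BCNF.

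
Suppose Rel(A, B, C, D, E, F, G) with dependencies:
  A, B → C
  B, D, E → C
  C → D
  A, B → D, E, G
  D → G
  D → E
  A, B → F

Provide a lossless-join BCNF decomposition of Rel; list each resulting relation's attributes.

Candidate key of the original relation: {A, B}.
Within {A, B, C, D, E, F, G}: {B, D, E}⁺ ∩ {A, B, C, D, E, F, G} = {B, C, D, E, G}, not the whole set, so B, D, E → C, G violates BCNF; decompose into {B, C, D, E, G} and {A, B, D, E, F}.
Within {B, C, D, E, G}: {C}⁺ ∩ {B, C, D, E, G} = {C, D, E, G}, not the whole set, so C → D, E, G violates BCNF; decompose into {C, D, E, G} and {B, C}.
Within {C, D, E, G}: {D}⁺ ∩ {C, D, E, G} = {D, E, G}, not the whole set, so D → E, G violates BCNF; decompose into {D, E, G} and {C, D}.
{D, E, G}: every determinant is a superkey — BCNF.
{C, D}: every determinant is a superkey — BCNF.
{B, C}: every determinant is a superkey — BCNF.
Within {A, B, D, E, F}: {D}⁺ ∩ {A, B, D, E, F} = {D, E}, not the whole set, so D → E violates BCNF; decompose into {D, E} and {A, B, D, F}.
{D, E}: every determinant is a superkey — BCNF.
{A, B, D, F}: every determinant is a superkey — BCNF.

{A, B, D, F}; {B, C}; {C, D}; {D, E, G}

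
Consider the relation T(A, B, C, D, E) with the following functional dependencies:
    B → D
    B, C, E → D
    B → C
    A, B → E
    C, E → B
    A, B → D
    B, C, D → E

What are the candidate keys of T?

{A, B}, {A, C, E}

No FD produces {A}, so it must be in every candidate key.
{A, B}⁺ = {A, B, C, D, E}, which is every attribute, so {A, B} is a candidate key.
{A, C, E}⁺ = {A, B, C, D, E}, which is every attribute, so {A, C, E} is a candidate key.
No proper subset of any of these is a key, and no other minimal superkey exists.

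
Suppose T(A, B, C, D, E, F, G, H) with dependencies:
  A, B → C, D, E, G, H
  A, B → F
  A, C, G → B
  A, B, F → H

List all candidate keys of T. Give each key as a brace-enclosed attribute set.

Attributes never on any right-hand side: {A} — every candidate key must contain it.
{A, B} is a candidate key since {A, B}⁺ = {A, B, C, D, E, F, G, H} covers every attribute.
{A, C, G} is a candidate key since {A, C, G}⁺ = {A, B, C, D, E, F, G, H} covers every attribute.
These are minimal and exhaustive — every other superkey contains one of them.

{A, B}, {A, C, G}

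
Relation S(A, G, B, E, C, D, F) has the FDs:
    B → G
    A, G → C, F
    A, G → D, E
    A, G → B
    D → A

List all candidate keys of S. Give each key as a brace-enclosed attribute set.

{A, B}, {A, G}, {B, D}, {D, G}

Closure of {A, B} is {A, B, C, D, E, F, G}, the whole schema; {A, B} is a candidate key.
Closure of {A, G} is {A, B, C, D, E, F, G}, the whole schema; {A, G} is a candidate key.
Closure of {B, D} is {A, B, C, D, E, F, G}, the whole schema; {B, D} is a candidate key.
Closure of {D, G} is {A, B, C, D, E, F, G}, the whole schema; {D, G} is a candidate key.
These are minimal and exhaustive — every other superkey contains one of them.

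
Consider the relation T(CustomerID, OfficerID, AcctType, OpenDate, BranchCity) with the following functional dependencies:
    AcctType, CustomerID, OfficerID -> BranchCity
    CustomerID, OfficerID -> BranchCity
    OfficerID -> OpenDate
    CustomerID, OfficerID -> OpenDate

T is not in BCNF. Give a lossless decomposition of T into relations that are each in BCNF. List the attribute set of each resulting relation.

{AcctType, CustomerID, OfficerID}; {BranchCity, CustomerID, OfficerID}; {OfficerID, OpenDate}

Candidate key of the original relation: {AcctType, CustomerID, OfficerID}.
In {AcctType, BranchCity, CustomerID, OfficerID, OpenDate}, {CustomerID, OfficerID} is not a superkey ({CustomerID, OfficerID}⁺ restricted to this set is {BranchCity, CustomerID, OfficerID, OpenDate}), so split on CustomerID, OfficerID -> BranchCity, OpenDate into {BranchCity, CustomerID, OfficerID, OpenDate} and {AcctType, CustomerID, OfficerID}.
In {BranchCity, CustomerID, OfficerID, OpenDate}, {OfficerID} is not a superkey ({OfficerID}⁺ restricted to this set is {OfficerID, OpenDate}), so split on OfficerID -> OpenDate into {OfficerID, OpenDate} and {BranchCity, CustomerID, OfficerID}.
{OfficerID, OpenDate}: every determinant is a superkey — BCNF.
{BranchCity, CustomerID, OfficerID}: every determinant is a superkey — BCNF.
{AcctType, CustomerID, OfficerID}: every determinant is a superkey — BCNF.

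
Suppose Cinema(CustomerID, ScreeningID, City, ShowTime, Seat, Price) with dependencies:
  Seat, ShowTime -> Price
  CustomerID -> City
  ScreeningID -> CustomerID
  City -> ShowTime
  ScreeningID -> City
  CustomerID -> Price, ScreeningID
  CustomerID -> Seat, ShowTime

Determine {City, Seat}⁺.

Start with {City, Seat}.
City -> ShowTime applies; add {ShowTime} → now {City, Seat, ShowTime}.
Seat, ShowTime -> Price applies; add {Price} → now {City, Price, Seat, ShowTime}.
No further FD applies.

{City, Price, Seat, ShowTime}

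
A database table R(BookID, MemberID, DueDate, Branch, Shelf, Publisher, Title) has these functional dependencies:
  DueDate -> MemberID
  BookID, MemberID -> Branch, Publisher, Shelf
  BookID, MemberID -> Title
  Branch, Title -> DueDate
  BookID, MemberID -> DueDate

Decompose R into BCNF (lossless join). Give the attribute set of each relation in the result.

{BookID, Branch, Publisher, Shelf, Title}; {Branch, DueDate, Title}; {DueDate, MemberID}

Candidate keys of the original relation: {BookID, Branch, Title}, {BookID, DueDate}, {BookID, MemberID}.
In {BookID, Branch, DueDate, MemberID, Publisher, Shelf, Title}, {DueDate} is not a superkey ({DueDate}⁺ restricted to this set is {DueDate, MemberID}), so split on DueDate -> MemberID into {DueDate, MemberID} and {BookID, Branch, DueDate, Publisher, Shelf, Title}.
{DueDate, MemberID} has no BCNF violation.
In {BookID, Branch, DueDate, Publisher, Shelf, Title}, {Branch, Title} is not a superkey ({Branch, Title}⁺ restricted to this set is {Branch, DueDate, Title}), so split on Branch, Title -> DueDate into {Branch, DueDate, Title} and {BookID, Branch, Publisher, Shelf, Title}.
{Branch, DueDate, Title} has no BCNF violation.
{BookID, Branch, Publisher, Shelf, Title} has no BCNF violation.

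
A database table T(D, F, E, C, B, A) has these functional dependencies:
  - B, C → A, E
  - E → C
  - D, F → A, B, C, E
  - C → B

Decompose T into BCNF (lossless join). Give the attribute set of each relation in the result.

{A, B, C, E}; {C, D, F}

Candidate key of the original relation: {D, F}.
In {A, B, C, D, E, F}, {B, C} is not a superkey ({B, C}⁺ restricted to this set is {A, B, C, E}), so split on B, C → A, E into {A, B, C, E} and {B, C, D, F}.
{A, B, C, E}: every determinant is a superkey — BCNF.
In {B, C, D, F}, {C} is not a superkey ({C}⁺ restricted to this set is {B, C}), so split on C → B into {B, C} and {C, D, F}.
{B, C}: every determinant is a superkey — BCNF.
{C, D, F}: every determinant is a superkey — BCNF.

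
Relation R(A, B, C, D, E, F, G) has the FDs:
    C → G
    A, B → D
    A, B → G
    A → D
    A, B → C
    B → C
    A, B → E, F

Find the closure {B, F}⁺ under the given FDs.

{B, C, F, G}

Start with {B, F}.
B → C applies; add {C} → now {B, C, F}.
C → G applies; add {G} → now {B, C, F, G}.
No further FD applies.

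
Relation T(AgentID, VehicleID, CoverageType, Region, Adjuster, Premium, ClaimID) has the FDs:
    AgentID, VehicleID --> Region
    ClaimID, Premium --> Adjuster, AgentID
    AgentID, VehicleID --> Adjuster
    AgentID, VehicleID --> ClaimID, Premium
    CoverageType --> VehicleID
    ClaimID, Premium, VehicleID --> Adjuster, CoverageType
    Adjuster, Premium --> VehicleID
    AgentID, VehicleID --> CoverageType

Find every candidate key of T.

{Adjuster, AgentID, Premium}, {AgentID, CoverageType}, {AgentID, VehicleID}, {ClaimID, Premium}

{AgentID, CoverageType}⁺ = {Adjuster, AgentID, ClaimID, CoverageType, Premium, Region, VehicleID}, which is every attribute, so {AgentID, CoverageType} is a candidate key.
{AgentID, VehicleID}⁺ = {Adjuster, AgentID, ClaimID, CoverageType, Premium, Region, VehicleID}, which is every attribute, so {AgentID, VehicleID} is a candidate key.
{ClaimID, Premium}⁺ = {Adjuster, AgentID, ClaimID, CoverageType, Premium, Region, VehicleID}, which is every attribute, so {ClaimID, Premium} is a candidate key.
{Adjuster, AgentID, Premium}⁺ = {Adjuster, AgentID, ClaimID, CoverageType, Premium, Region, VehicleID}, which is every attribute, so {Adjuster, AgentID, Premium} is a candidate key.
No proper subset of any of these is a key, and no other minimal superkey exists.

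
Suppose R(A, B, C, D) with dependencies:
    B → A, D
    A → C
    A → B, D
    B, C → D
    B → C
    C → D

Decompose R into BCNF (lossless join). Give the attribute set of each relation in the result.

{A, B, C}; {C, D}

Candidate keys of the original relation: {A}, {B}.
In {A, B, C, D}, {C} is not a superkey ({C}⁺ restricted to this set is {C, D}), so split on C → D into {C, D} and {A, B, C}.
{C, D} has no BCNF violation.
{A, B, C} has no BCNF violation.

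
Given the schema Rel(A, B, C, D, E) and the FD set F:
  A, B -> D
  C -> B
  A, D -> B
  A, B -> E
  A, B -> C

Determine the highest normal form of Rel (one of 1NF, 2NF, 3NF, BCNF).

3NF

Candidate keys: {A, B}, {A, C}, {A, D}. Prime attributes: {A, B, C, D}.
C -> B: {C}⁺ = {B, C}, which is not all of the attributes, so the left side is not a superkey — BCNF is violated.
But every attribute on its right side ({B}) is prime, and the same holds for every other non-superkey FD, so 3NF still holds.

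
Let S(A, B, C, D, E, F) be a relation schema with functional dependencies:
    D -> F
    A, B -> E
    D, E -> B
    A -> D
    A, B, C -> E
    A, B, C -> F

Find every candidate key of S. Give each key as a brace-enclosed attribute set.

{A, B, C}, {A, C, E}

No FD produces {A, C}, so they must be in every candidate key.
{A, B, C} is a candidate key since {A, B, C}⁺ = {A, B, C, D, E, F} covers every attribute.
{A, C, E} is a candidate key since {A, C, E}⁺ = {A, B, C, D, E, F} covers every attribute.
These are minimal and exhaustive — every other superkey contains one of them.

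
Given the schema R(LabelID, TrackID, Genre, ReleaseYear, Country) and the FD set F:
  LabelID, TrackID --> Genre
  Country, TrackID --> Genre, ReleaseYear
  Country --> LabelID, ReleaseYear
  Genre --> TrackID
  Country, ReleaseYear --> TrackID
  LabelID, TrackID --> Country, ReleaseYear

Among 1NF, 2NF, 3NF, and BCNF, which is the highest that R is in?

3NF

Candidate keys: {Country}, {Genre, LabelID}, {LabelID, TrackID}. Prime attributes: {Country, Genre, LabelID, TrackID}.
Genre --> TrackID breaks BCNF: {Genre}⁺ = {Genre, TrackID}, so {Genre} is not a superkey.
Its right-hand attributes {TrackID} are all prime, as are those of every other non-superkey FD — the relation is in 3NF.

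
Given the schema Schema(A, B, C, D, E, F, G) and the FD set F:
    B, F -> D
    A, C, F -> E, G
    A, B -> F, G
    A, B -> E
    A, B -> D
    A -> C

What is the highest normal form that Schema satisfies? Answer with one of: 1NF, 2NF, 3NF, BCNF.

1NF

Candidate key: {A, B}. Prime attributes: {A, B}.
For B, F -> D we have {B, F}⁺ = {B, D, F}; {B, F} is not a superkey, so BCNF fails.
Because {D} is non-prime and the left side of B, F -> D is not a superkey, the relation is not in 3NF.
The proper key subset {A} of {A, B} determines non-prime {C}, so the relation is not even in 2NF.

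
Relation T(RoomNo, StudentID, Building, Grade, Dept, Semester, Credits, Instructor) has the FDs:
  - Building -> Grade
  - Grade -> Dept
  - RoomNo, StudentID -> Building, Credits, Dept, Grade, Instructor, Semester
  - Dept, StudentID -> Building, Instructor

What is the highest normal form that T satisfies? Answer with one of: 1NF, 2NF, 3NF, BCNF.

2NF

Candidate key: {RoomNo, StudentID}. Prime attributes: {RoomNo, StudentID}.
For Building -> Grade we have {Building}⁺ = {Building, Dept, Grade}; {Building} is not a superkey, so BCNF fails.
Because {Grade} is non-prime and the left side of Building -> Grade is not a superkey, the relation is not in 3NF.
Checking every proper subset of each key, none determines a non-prime attribute — 2NF is satisfied.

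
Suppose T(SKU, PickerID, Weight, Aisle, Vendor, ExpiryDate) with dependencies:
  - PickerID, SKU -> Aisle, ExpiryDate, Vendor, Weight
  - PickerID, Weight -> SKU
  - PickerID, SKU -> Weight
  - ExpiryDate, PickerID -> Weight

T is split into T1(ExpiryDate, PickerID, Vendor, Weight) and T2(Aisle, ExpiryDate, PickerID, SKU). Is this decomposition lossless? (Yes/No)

The shared attributes are {ExpiryDate, PickerID} and {ExpiryDate, PickerID}⁺ = {Aisle, ExpiryDate, PickerID, SKU, Vendor, Weight}.
T1 is contained in that closure, so T1 ∩ T2 -> T1 holds and the join is lossless.

Yes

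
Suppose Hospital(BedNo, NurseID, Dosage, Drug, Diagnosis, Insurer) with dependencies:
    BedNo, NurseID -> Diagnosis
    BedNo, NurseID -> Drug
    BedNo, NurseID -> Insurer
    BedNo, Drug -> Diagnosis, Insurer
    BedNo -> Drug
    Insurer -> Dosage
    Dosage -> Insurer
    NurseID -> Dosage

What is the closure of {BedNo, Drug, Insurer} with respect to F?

Start with {BedNo, Drug, Insurer}.
BedNo, Drug -> Diagnosis, Insurer applies; add {Diagnosis} → now {BedNo, Diagnosis, Drug, Insurer}.
Insurer -> Dosage applies; add {Dosage} → now {BedNo, Diagnosis, Dosage, Drug, Insurer}.
No further FD applies.

{BedNo, Diagnosis, Dosage, Drug, Insurer}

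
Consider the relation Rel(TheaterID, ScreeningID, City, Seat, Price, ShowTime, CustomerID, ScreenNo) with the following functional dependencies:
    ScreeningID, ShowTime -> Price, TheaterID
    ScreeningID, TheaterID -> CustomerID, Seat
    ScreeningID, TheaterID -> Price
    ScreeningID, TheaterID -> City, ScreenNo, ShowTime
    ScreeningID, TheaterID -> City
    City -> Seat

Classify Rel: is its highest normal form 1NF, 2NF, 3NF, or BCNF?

Candidate keys: {ScreeningID, ShowTime}, {ScreeningID, TheaterID}. Prime attributes: {ScreeningID, ShowTime, TheaterID}.
City -> Seat breaks BCNF: {City}⁺ = {City, Seat}, so {City} is not a superkey.
City -> Seat determines the non-prime attribute {Seat} from a non-superkey — 3NF is violated.
No non-prime attribute depends on a proper subset of any candidate key, so 2NF holds.

2NF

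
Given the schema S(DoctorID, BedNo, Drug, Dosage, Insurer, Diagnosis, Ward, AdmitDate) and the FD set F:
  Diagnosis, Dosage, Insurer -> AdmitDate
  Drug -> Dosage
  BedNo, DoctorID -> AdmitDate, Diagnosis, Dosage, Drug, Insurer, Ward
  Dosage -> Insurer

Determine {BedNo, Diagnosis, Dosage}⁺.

{AdmitDate, BedNo, Diagnosis, Dosage, Insurer}

Start with {BedNo, Diagnosis, Dosage}.
Dosage -> Insurer applies; add {Insurer} → now {BedNo, Diagnosis, Dosage, Insurer}.
Diagnosis, Dosage, Insurer -> AdmitDate applies; add {AdmitDate} → now {AdmitDate, BedNo, Diagnosis, Dosage, Insurer}.
No further FD applies.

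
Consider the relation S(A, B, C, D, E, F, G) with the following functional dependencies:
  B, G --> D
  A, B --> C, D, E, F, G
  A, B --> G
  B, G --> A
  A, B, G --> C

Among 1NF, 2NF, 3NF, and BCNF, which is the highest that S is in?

BCNF

Candidate keys: {A, B}, {B, G}. Prime attributes: {A, B, G}.
Every FD has a superkey on the left, so the relation is in BCNF.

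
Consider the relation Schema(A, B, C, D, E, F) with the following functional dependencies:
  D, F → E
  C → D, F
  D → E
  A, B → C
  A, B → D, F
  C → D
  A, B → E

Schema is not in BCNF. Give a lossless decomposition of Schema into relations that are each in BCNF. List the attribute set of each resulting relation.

Candidate key of the original relation: {A, B}.
In {A, B, C, D, E, F}, {D, F} is not a superkey ({D, F}⁺ restricted to this set is {D, E, F}), so split on D, F → E into {D, E, F} and {A, B, C, D, F}.
In {D, E, F}, {D} is not a superkey ({D}⁺ restricted to this set is {D, E}), so split on D → E into {D, E} and {D, F}.
{D, E} is in BCNF.
{D, F} is in BCNF.
In {A, B, C, D, F}, {C} is not a superkey ({C}⁺ restricted to this set is {C, D, F}), so split on C → D, F into {C, D, F} and {A, B, C}.
{C, D, F} is in BCNF.
{A, B, C} is in BCNF.

{A, B, C}; {C, D, F}; {D, E}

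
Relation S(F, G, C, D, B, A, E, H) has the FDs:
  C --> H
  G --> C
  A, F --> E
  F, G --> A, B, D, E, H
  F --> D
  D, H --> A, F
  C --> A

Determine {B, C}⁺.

Start with {B, C}.
C --> H applies; add {H} → now {B, C, H}.
C --> A applies; add {A} → now {A, B, C, H}.
No further FD applies.

{A, B, C, H}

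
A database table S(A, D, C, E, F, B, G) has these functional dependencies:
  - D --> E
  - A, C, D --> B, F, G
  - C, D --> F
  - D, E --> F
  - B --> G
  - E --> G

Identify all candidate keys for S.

{A, C, D}

Attributes never on any right-hand side: {A, C, D} — every candidate key must contain all of them.
{A, C, D}⁺ = {A, B, C, D, E, F, G} — all of the relation — so {A, C, D} is a candidate key.
No smaller or unrelated set reaches every attribute, so there are no other keys.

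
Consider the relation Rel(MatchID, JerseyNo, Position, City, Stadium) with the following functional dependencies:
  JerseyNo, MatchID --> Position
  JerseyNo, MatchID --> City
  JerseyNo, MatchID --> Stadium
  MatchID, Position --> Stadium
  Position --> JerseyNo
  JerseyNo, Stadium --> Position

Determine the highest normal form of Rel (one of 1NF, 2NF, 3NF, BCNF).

Candidate keys: {JerseyNo, MatchID}, {MatchID, Position}. Prime attributes: {JerseyNo, MatchID, Position}.
Position --> JerseyNo: {Position}⁺ = {JerseyNo, Position}, which is not all of the attributes, so the left side is not a superkey — BCNF is violated.
But every attribute on its right side ({JerseyNo}) is prime, and the same holds for every other non-superkey FD, so 3NF still holds.

3NF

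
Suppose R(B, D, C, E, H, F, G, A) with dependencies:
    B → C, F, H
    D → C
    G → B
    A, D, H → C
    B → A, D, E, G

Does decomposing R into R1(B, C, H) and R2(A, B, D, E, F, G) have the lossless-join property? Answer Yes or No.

Yes

R1 ∩ R2 = {B}; its closure under F is {A, B, C, D, E, F, G, H}.
This includes all of R1, so the common attributes are a superkey of R1 — the join is lossless.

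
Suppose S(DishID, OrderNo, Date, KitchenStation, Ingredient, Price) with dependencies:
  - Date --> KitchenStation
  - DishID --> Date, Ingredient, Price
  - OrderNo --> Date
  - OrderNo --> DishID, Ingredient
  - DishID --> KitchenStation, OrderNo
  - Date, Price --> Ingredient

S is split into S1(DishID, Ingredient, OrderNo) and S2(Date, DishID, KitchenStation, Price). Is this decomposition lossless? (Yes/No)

Yes

The shared attributes are {DishID} and {DishID}⁺ = {Date, DishID, Ingredient, KitchenStation, OrderNo, Price}.
Since S1 ⊆ {Date, DishID, Ingredient, KitchenStation, OrderNo, Price}, the intersection is a superkey of S1; the decomposition is lossless.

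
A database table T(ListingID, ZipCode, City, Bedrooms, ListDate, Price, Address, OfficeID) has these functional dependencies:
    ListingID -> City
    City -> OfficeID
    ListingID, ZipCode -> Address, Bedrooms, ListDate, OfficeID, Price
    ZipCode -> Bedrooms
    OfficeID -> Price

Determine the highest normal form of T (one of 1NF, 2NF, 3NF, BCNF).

1NF

Candidate key: {ListingID, ZipCode}. Prime attributes: {ListingID, ZipCode}.
ListingID -> City: {ListingID}⁺ = {City, ListingID, OfficeID, Price}, which is not all of the attributes, so the left side is not a superkey — BCNF is violated.
Because {City} is non-prime and the left side of ListingID -> City is not a superkey, the relation is not in 3NF.
{ListingID} is a proper subset of the key {ListingID, ZipCode}, and {ListingID}⁺ contains the non-prime attributes {City, OfficeID, Price} — a partial dependency, so 2NF is violated.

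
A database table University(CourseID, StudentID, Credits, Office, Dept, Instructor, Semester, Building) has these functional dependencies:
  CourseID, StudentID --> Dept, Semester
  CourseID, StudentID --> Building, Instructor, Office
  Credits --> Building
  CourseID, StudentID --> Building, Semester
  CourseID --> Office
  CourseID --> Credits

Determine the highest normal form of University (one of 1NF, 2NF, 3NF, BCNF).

1NF

Candidate key: {CourseID, StudentID}. Prime attributes: {CourseID, StudentID}.
Credits --> Building breaks BCNF: {Credits}⁺ = {Building, Credits}, so {Credits} is not a superkey.
Credits --> Building determines the non-prime attribute {Building} from a non-superkey — 3NF is violated.
{CourseID} is a proper subset of the key {CourseID, StudentID}, and {CourseID}⁺ contains the non-prime attributes {Building, Credits, Office} — a partial dependency, so 2NF is violated.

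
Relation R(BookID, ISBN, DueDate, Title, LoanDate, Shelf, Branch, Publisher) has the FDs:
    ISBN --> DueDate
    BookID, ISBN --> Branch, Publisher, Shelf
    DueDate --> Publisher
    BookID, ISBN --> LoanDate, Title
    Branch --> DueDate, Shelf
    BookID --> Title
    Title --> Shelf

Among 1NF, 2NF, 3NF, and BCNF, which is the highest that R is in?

1NF

Candidate key: {BookID, ISBN}. Prime attributes: {BookID, ISBN}.
For ISBN --> DueDate we have {ISBN}⁺ = {DueDate, ISBN, Publisher}; {ISBN} is not a superkey, so BCNF fails.
ISBN --> DueDate has non-prime {DueDate} on the right and a non-superkey on the left, so 3NF fails.
{BookID} is a proper subset of the key {BookID, ISBN}, and {BookID}⁺ contains the non-prime attributes {Shelf, Title} — a partial dependency, so 2NF is violated.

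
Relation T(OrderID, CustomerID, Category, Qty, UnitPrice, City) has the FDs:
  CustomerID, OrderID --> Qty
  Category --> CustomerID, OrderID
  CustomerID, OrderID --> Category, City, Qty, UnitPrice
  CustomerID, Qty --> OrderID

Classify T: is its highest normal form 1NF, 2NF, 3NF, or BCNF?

Candidate keys: {Category}, {CustomerID, OrderID}, {CustomerID, Qty}. Prime attributes: {Category, CustomerID, OrderID, Qty}.
The left-hand side of every FD is a superkey, so BCNF is satisfied.

BCNF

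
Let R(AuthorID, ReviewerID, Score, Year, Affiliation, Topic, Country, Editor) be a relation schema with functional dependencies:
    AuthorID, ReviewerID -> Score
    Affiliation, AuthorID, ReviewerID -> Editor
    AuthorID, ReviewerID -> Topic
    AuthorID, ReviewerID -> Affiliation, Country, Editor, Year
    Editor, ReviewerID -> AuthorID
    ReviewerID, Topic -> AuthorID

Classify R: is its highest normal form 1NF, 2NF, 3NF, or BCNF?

BCNF

Candidate keys: {AuthorID, ReviewerID}, {Editor, ReviewerID}, {ReviewerID, Topic}. Prime attributes: {AuthorID, Editor, ReviewerID, Topic}.
Each dependency's left side is a superkey — BCNF holds.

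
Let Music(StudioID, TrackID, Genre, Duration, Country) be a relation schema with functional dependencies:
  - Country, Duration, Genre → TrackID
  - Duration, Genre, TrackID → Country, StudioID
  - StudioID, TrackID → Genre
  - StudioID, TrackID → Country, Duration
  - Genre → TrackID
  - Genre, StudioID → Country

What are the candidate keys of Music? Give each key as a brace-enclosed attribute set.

{Duration, Genre}, {Genre, StudioID}, {StudioID, TrackID}

Closure of {Duration, Genre} is {Country, Duration, Genre, StudioID, TrackID}, the whole schema; {Duration, Genre} is a candidate key.
Closure of {Genre, StudioID} is {Country, Duration, Genre, StudioID, TrackID}, the whole schema; {Genre, StudioID} is a candidate key.
Closure of {StudioID, TrackID} is {Country, Duration, Genre, StudioID, TrackID}, the whole schema; {StudioID, TrackID} is a candidate key.
Any other superkey properly contains one of these, so there are no further candidate keys.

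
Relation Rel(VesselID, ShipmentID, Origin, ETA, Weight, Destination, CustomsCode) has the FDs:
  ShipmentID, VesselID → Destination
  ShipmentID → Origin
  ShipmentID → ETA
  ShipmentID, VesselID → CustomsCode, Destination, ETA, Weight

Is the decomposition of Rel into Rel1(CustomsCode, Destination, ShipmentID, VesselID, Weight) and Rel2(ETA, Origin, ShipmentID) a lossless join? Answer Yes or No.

Yes

Common attributes: {ShipmentID}; their closure is {ETA, Origin, ShipmentID}.
Since Rel2 ⊆ {ETA, Origin, ShipmentID}, the intersection is a superkey of Rel2; the decomposition is lossless.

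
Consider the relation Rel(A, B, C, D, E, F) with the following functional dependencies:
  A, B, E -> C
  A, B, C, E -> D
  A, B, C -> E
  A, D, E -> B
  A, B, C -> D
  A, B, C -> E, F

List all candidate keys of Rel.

{A, B, C}, {A, B, E}, {A, D, E}

Attributes never on any right-hand side: {A} — every candidate key must contain it.
{A, B, C}⁺ = {A, B, C, D, E, F} — all of the relation — so {A, B, C} is a candidate key.
{A, B, E}⁺ = {A, B, C, D, E, F} — all of the relation — so {A, B, E} is a candidate key.
{A, D, E}⁺ = {A, B, C, D, E, F} — all of the relation — so {A, D, E} is a candidate key.
No proper subset of any of these is a key, and no other minimal superkey exists.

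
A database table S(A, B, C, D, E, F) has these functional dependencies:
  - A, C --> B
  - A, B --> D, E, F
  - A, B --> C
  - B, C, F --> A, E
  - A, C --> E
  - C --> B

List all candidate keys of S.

{A, B}⁺ = {A, B, C, D, E, F}, which is every attribute, so {A, B} is a candidate key.
{A, C}⁺ = {A, B, C, D, E, F}, which is every attribute, so {A, C} is a candidate key.
{C, F}⁺ = {A, B, C, D, E, F}, which is every attribute, so {C, F} is a candidate key.
These are minimal and exhaustive — every other superkey contains one of them.

{A, B}, {A, C}, {C, F}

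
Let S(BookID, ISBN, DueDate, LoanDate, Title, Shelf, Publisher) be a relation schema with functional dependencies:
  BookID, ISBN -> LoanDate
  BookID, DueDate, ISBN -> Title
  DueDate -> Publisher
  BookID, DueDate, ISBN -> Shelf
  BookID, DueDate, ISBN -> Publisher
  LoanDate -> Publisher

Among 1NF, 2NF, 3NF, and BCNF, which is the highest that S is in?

1NF

Candidate key: {BookID, DueDate, ISBN}. Prime attributes: {BookID, DueDate, ISBN}.
For BookID, ISBN -> LoanDate we have {BookID, ISBN}⁺ = {BookID, ISBN, LoanDate, Publisher}; {BookID, ISBN} is not a superkey, so BCNF fails.
BookID, ISBN -> LoanDate has non-prime {LoanDate} on the right and a non-superkey on the left, so 3NF fails.
{DueDate} is a proper subset of the key {BookID, DueDate, ISBN}, and {DueDate}⁺ contains the non-prime attribute {Publisher} — a partial dependency, so 2NF is violated.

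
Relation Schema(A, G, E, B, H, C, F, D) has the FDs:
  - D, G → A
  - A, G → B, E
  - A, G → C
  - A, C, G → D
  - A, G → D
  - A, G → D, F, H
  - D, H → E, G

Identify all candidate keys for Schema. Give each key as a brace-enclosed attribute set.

{A, G} is a candidate key since {A, G}⁺ = {A, B, C, D, E, F, G, H} covers every attribute.
{D, G} is a candidate key since {D, G}⁺ = {A, B, C, D, E, F, G, H} covers every attribute.
{D, H} is a candidate key since {D, H}⁺ = {A, B, C, D, E, F, G, H} covers every attribute.
These are minimal and exhaustive — every other superkey contains one of them.

{A, G}, {D, G}, {D, H}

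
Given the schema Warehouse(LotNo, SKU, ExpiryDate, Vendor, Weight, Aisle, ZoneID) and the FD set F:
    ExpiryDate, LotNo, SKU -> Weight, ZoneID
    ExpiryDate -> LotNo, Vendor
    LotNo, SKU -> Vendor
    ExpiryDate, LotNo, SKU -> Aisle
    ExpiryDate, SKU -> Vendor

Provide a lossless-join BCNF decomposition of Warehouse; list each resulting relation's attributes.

Candidate key of the original relation: {ExpiryDate, SKU}.
In {Aisle, ExpiryDate, LotNo, SKU, Vendor, Weight, ZoneID}, {ExpiryDate} is not a superkey ({ExpiryDate}⁺ restricted to this set is {ExpiryDate, LotNo, Vendor}), so split on ExpiryDate -> LotNo, Vendor into {ExpiryDate, LotNo, Vendor} and {Aisle, ExpiryDate, SKU, Weight, ZoneID}.
{ExpiryDate, LotNo, Vendor}: every determinant is a superkey — BCNF.
{Aisle, ExpiryDate, SKU, Weight, ZoneID}: every determinant is a superkey — BCNF.

{Aisle, ExpiryDate, SKU, Weight, ZoneID}; {ExpiryDate, LotNo, Vendor}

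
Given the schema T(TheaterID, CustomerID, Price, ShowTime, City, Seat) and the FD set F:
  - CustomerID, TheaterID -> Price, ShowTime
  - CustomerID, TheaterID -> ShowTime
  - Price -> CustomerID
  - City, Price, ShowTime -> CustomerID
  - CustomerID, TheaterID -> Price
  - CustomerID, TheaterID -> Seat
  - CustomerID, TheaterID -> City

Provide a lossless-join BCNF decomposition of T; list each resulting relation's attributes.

{City, Price, Seat, ShowTime, TheaterID}; {CustomerID, Price}

Candidate keys of the original relation: {CustomerID, TheaterID}, {Price, TheaterID}.
{City, CustomerID, Price, Seat, ShowTime, TheaterID}: {Price} determines {CustomerID, Price} here but is not a superkey — split on Price -> CustomerID, giving {CustomerID, Price} and {City, Price, Seat, ShowTime, TheaterID}.
{CustomerID, Price} is in BCNF.
{City, Price, Seat, ShowTime, TheaterID} is in BCNF.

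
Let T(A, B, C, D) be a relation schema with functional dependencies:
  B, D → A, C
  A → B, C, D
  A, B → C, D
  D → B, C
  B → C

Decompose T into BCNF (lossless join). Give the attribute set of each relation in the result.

{A, B, D}; {B, C}

Candidate keys of the original relation: {A}, {D}.
In {A, B, C, D}, {B} is not a superkey ({B}⁺ restricted to this set is {B, C}), so split on B → C into {B, C} and {A, B, D}.
{B, C} has no BCNF violation.
{A, B, D} has no BCNF violation.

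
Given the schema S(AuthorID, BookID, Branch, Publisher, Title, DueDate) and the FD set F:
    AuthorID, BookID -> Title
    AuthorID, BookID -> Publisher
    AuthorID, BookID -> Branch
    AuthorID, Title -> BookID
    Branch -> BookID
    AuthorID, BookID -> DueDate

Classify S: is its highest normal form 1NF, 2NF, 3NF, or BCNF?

Candidate keys: {AuthorID, BookID}, {AuthorID, Branch}, {AuthorID, Title}. Prime attributes: {AuthorID, BookID, Branch, Title}.
Branch -> BookID breaks BCNF: {Branch}⁺ = {BookID, Branch}, so {Branch} is not a superkey.
Since {BookID} ⊆ prime attributes and every other non-superkey FD also has a prime right side, the schema is in 3NF.

3NF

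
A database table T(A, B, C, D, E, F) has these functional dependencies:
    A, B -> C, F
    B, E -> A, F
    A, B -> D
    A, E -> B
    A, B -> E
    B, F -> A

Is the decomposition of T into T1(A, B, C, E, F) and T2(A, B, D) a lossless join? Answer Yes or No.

T1 ∩ T2 = {A, B}; its closure under F is {A, B, C, D, E, F}.
This includes all of T1, so the common attributes are a superkey of T1 — the join is lossless.

Yes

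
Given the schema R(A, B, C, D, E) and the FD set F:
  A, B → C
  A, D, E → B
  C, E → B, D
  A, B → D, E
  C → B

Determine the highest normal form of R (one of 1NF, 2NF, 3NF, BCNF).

3NF

Candidate keys: {A, B}, {A, C}, {A, D, E}. Prime attributes: {A, B, C, D, E}.
For C, E → B, D we have {C, E}⁺ = {B, C, D, E}; {C, E} is not a superkey, so BCNF fails.
But every attribute on its right side ({B, D}) is prime, and the same holds for every other non-superkey FD, so 3NF still holds.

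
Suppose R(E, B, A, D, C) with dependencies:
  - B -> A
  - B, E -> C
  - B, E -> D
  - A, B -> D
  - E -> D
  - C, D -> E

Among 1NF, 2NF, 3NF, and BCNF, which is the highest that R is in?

Candidate keys: {B, C}, {B, E}. Prime attributes: {B, C, E}.
B -> A breaks BCNF: {B}⁺ = {A, B, D}, so {B} is not a superkey.
B -> A determines the non-prime attribute {A} from a non-superkey — 3NF is violated.
{B} is a proper subset of the key {B, C}, and {B}⁺ contains the non-prime attributes {A, D} — a partial dependency, so 2NF is violated.

1NF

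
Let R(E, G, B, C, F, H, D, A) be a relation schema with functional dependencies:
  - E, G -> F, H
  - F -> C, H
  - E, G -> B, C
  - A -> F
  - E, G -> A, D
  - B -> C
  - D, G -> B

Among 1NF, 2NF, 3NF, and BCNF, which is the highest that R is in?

2NF

Candidate key: {E, G}. Prime attributes: {E, G}.
F -> C, H breaks BCNF: {F}⁺ = {C, F, H}, so {F} is not a superkey.
F -> C, H has non-prime {C, H} on the right and a non-superkey on the left, so 3NF fails.
No proper subset of a key has a non-prime attribute in its closure, so there is no partial dependency; 2NF holds.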